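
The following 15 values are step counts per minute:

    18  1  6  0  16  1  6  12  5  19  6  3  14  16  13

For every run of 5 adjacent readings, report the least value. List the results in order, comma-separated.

[18, 1, 6, 0, 16] → min 0
[1, 6, 0, 16, 1] → min 0
[6, 0, 16, 1, 6] → min 0
[0, 16, 1, 6, 12] → min 0
[16, 1, 6, 12, 5] → min 1
[1, 6, 12, 5, 19] → min 1
[6, 12, 5, 19, 6] → min 5
[12, 5, 19, 6, 3] → min 3
[5, 19, 6, 3, 14] → min 3
[19, 6, 3, 14, 16] → min 3
[6, 3, 14, 16, 13] → min 3

0, 0, 0, 0, 1, 1, 5, 3, 3, 3, 3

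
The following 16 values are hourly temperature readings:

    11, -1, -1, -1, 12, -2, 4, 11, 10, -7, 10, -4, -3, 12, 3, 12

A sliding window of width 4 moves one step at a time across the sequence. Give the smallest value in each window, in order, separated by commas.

-1, -1, -2, -2, -2, -2, -7, -7, -7, -7, -4, -4, -3

11 -1 -1 -1 → min -1
-1 -1 -1 12 → min -1
-1 -1 12 -2 → min -2
-1 12 -2 4 → min -2
12 -2 4 11 → min -2
-2 4 11 10 → min -2
4 11 10 -7 → min -7
11 10 -7 10 → min -7
10 -7 10 -4 → min -7
-7 10 -4 -3 → min -7
10 -4 -3 12 → min -4
-4 -3 12 3 → min -4
-3 12 3 12 → min -3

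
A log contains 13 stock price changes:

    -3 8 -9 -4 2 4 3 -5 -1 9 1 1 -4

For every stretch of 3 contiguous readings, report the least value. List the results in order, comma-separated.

-9, -9, -9, -4, 2, -5, -5, -5, -1, 1, -4

[-3, 8, -9] → min -9
[8, -9, -4] → min -9
[-9, -4, 2] → min -9
[-4, 2, 4] → min -4
[2, 4, 3] → min 2
[4, 3, -5] → min -5
[3, -5, -1] → min -5
[-5, -1, 9] → min -5
[-1, 9, 1] → min -1
[9, 1, 1] → min 1
[1, 1, -4] → min -4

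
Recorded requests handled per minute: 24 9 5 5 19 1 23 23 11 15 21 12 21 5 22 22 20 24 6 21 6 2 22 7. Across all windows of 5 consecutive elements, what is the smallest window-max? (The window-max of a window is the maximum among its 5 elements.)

(24, 9, 5, 5, 19) → max 24
(9, 5, 5, 19, 1) → max 19
(5, 5, 19, 1, 23) → max 23
(5, 19, 1, 23, 23) → max 23
(19, 1, 23, 23, 11) → max 23
(1, 23, 23, 11, 15) → max 23
(23, 23, 11, 15, 21) → max 23
(23, 11, 15, 21, 12) → max 23
(11, 15, 21, 12, 21) → max 21
(15, 21, 12, 21, 5) → max 21
(21, 12, 21, 5, 22) → max 22
(12, 21, 5, 22, 22) → max 22
(21, 5, 22, 22, 20) → max 22
(5, 22, 22, 20, 24) → max 24
(22, 22, 20, 24, 6) → max 24
(22, 20, 24, 6, 21) → max 24
(20, 24, 6, 21, 6) → max 24
(24, 6, 21, 6, 2) → max 24
(6, 21, 6, 2, 22) → max 22
(21, 6, 2, 22, 7) → max 22
Smallest of these is 19.

19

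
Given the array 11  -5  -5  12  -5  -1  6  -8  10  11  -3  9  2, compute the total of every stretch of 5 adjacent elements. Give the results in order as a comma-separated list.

(11, -5, -5, 12, -5) → sum 8
(-5, -5, 12, -5, -1) → sum -4
(-5, 12, -5, -1, 6) → sum 7
(12, -5, -1, 6, -8) → sum 4
(-5, -1, 6, -8, 10) → sum 2
(-1, 6, -8, 10, 11) → sum 18
(6, -8, 10, 11, -3) → sum 16
(-8, 10, 11, -3, 9) → sum 19
(10, 11, -3, 9, 2) → sum 29

8, -4, 7, 4, 2, 18, 16, 19, 29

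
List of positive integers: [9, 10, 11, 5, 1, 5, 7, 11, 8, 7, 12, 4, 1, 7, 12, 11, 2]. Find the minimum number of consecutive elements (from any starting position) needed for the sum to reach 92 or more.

14

Extend right; whenever the sum reaches 92, record the length and shrink from the left:
add 9: running sum 9 < 92
add 10: running sum 19 < 92
add 11: running sum 30 < 92
add 5: running sum 35 < 92
add 1: running sum 36 < 92
add 5: running sum 41 < 92
add 7: running sum 48 < 92
add 11: running sum 59 < 92
add 8: running sum 67 < 92
add 7: running sum 74 < 92
add 12: running sum 86 < 92
add 4: running sum 90 < 92
add 1: running sum 91 < 92
end 13: [9, 10, 11, 5, 1, 5, 7, 11, 8, 7, 12, 4, 1, 7] sum 98, len 14
end 14: [10, 11, 5, 1, 5, 7, 11, 8, 7, 12, 4, 1, 7, 12] sum 101, len 14
end 15: [11, 5, 1, 5, 7, 11, 8, 7, 12, 4, 1, 7, 12, 11] sum 102, len 14
end 16: [5, 1, 5, 7, 11, 8, 7, 12, 4, 1, 7, 12, 11, 2] sum 93, len 14
Shortest qualifying length: 14.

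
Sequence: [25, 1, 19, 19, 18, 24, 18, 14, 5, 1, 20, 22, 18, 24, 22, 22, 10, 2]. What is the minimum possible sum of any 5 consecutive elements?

(25, 1, 19, 19, 18) → sum 82
(1, 19, 19, 18, 24) → sum 81
(19, 19, 18, 24, 18) → sum 98
(19, 18, 24, 18, 14) → sum 93
(18, 24, 18, 14, 5) → sum 79
(24, 18, 14, 5, 1) → sum 62
(18, 14, 5, 1, 20) → sum 58
(14, 5, 1, 20, 22) → sum 62
(5, 1, 20, 22, 18) → sum 66
(1, 20, 22, 18, 24) → sum 85
(20, 22, 18, 24, 22) → sum 106
(22, 18, 24, 22, 22) → sum 108
(18, 24, 22, 22, 10) → sum 96
(24, 22, 22, 10, 2) → sum 80
Minimum of these is 58.

58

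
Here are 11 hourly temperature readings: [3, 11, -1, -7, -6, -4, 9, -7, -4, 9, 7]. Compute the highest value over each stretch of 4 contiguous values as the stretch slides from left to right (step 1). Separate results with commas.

[3, 11, -1, -7] → max 11
[11, -1, -7, -6] → max 11
[-1, -7, -6, -4] → max -1
[-7, -6, -4, 9] → max 9
[-6, -4, 9, -7] → max 9
[-4, 9, -7, -4] → max 9
[9, -7, -4, 9] → max 9
[-7, -4, 9, 7] → max 9

11, 11, -1, 9, 9, 9, 9, 9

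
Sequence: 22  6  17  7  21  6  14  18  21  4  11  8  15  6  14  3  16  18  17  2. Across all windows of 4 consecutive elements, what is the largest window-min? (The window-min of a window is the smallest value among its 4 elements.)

6

Window mins for each of the 17 positions:
22 6 17 7 → min 6
6 17 7 21 → min 6
17 7 21 6 → min 6
7 21 6 14 → min 6
21 6 14 18 → min 6
6 14 18 21 → min 6
14 18 21 4 → min 4
18 21 4 11 → min 4
21 4 11 8 → min 4
4 11 8 15 → min 4
11 8 15 6 → min 6
8 15 6 14 → min 6
15 6 14 3 → min 3
6 14 3 16 → min 3
14 3 16 18 → min 3
3 16 18 17 → min 3
16 18 17 2 → min 2
Largest of these is 6.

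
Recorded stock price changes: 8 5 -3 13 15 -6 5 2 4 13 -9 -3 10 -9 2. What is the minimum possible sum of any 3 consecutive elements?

-2

8 5 -3 → sum 10
5 -3 13 → sum 15
-3 13 15 → sum 25
13 15 -6 → sum 22
15 -6 5 → sum 14
-6 5 2 → sum 1
5 2 4 → sum 11
2 4 13 → sum 19
4 13 -9 → sum 8
13 -9 -3 → sum 1
-9 -3 10 → sum -2
-3 10 -9 → sum -2
10 -9 2 → sum 3
Minimum of these is -2.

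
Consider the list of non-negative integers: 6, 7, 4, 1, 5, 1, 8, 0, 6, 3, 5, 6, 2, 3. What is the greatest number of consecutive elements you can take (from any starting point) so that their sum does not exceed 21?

Extend to the right; shrink from the left whenever the sum exceeds 21:
[6] sum 6 len 1
[6, 7] sum 13 len 2
[6, 7, 4] sum 17 len 3
[6, 7, 4, 1] sum 18 len 4
[7, 4, 1, 5] sum 17 len 4
[7, 4, 1, 5, 1] sum 18 len 5
[4, 1, 5, 1, 8] sum 19 len 5
[4, 1, 5, 1, 8, 0] sum 19 len 6
[1, 5, 1, 8, 0, 6] sum 21 len 6
[1, 8, 0, 6, 3] sum 18 len 5
[0, 6, 3, 5] sum 14 len 4
[0, 6, 3, 5, 6] sum 20 len 5
[3, 5, 6, 2] sum 16 len 4
[3, 5, 6, 2, 3] sum 19 len 5
Longest length seen: 6.

6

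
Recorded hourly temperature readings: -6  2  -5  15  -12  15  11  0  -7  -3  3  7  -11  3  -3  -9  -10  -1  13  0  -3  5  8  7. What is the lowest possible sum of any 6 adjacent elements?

[-6, 2, -5, 15, -12, 15] → sum 9
[2, -5, 15, -12, 15, 11] → sum 26
[-5, 15, -12, 15, 11, 0] → sum 24
[15, -12, 15, 11, 0, -7] → sum 22
[-12, 15, 11, 0, -7, -3] → sum 4
[15, 11, 0, -7, -3, 3] → sum 19
[11, 0, -7, -3, 3, 7] → sum 11
[0, -7, -3, 3, 7, -11] → sum -11
[-7, -3, 3, 7, -11, 3] → sum -8
[-3, 3, 7, -11, 3, -3] → sum -4
[3, 7, -11, 3, -3, -9] → sum -10
[7, -11, 3, -3, -9, -10] → sum -23
[-11, 3, -3, -9, -10, -1] → sum -31
[3, -3, -9, -10, -1, 13] → sum -7
[-3, -9, -10, -1, 13, 0] → sum -10
[-9, -10, -1, 13, 0, -3] → sum -10
[-10, -1, 13, 0, -3, 5] → sum 4
[-1, 13, 0, -3, 5, 8] → sum 22
[13, 0, -3, 5, 8, 7] → sum 30
Lowest of these is -31.

-31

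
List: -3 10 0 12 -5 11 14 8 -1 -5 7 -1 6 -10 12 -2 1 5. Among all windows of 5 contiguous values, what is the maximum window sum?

40

Window sums for each of the 14 positions:
(-3, 10, 0, 12, -5) → sum 14
(10, 0, 12, -5, 11) → sum 28
(0, 12, -5, 11, 14) → sum 32
(12, -5, 11, 14, 8) → sum 40
(-5, 11, 14, 8, -1) → sum 27
(11, 14, 8, -1, -5) → sum 27
(14, 8, -1, -5, 7) → sum 23
(8, -1, -5, 7, -1) → sum 8
(-1, -5, 7, -1, 6) → sum 6
(-5, 7, -1, 6, -10) → sum -3
(7, -1, 6, -10, 12) → sum 14
(-1, 6, -10, 12, -2) → sum 5
(6, -10, 12, -2, 1) → sum 7
(-10, 12, -2, 1, 5) → sum 6
Maximum of these is 40.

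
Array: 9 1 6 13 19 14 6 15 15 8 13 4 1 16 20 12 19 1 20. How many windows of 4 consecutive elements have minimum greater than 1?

(9, 1, 6, 13) → min 1
(1, 6, 13, 19) → min 1
(6, 13, 19, 14) → min 6  > 1 ✓
(13, 19, 14, 6) → min 6  > 1 ✓
(19, 14, 6, 15) → min 6  > 1 ✓
(14, 6, 15, 15) → min 6  > 1 ✓
(6, 15, 15, 8) → min 6  > 1 ✓
(15, 15, 8, 13) → min 8  > 1 ✓
(15, 8, 13, 4) → min 4  > 1 ✓
(8, 13, 4, 1) → min 1
(13, 4, 1, 16) → min 1
(4, 1, 16, 20) → min 1
(1, 16, 20, 12) → min 1
(16, 20, 12, 19) → min 12  > 1 ✓
(20, 12, 19, 1) → min 1
(12, 19, 1, 20) → min 1
8 windows satisfy the condition.

8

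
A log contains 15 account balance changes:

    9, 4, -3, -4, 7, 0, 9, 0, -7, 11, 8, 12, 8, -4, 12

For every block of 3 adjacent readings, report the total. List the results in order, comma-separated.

10, -3, 0, 3, 16, 9, 2, 4, 12, 31, 28, 16, 16

[9, 4, -3] → sum 10
[4, -3, -4] → sum -3
[-3, -4, 7] → sum 0
[-4, 7, 0] → sum 3
[7, 0, 9] → sum 16
[0, 9, 0] → sum 9
[9, 0, -7] → sum 2
[0, -7, 11] → sum 4
[-7, 11, 8] → sum 12
[11, 8, 12] → sum 31
[8, 12, 8] → sum 28
[12, 8, -4] → sum 16
[8, -4, 12] → sum 16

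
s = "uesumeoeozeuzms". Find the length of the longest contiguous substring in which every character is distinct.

5

[u] len 1
[u, e] len 2
[u, e, s] len 3
[e, s, u] len 3
[e, s, u, m] len 4
[s, u, m, e] len 4
[s, u, m, e, o] len 5
[o, e] len 2
[e, o] len 2
[e, o, z] len 3
[o, z, e] len 3
[o, z, e, u] len 4
[e, u, z] len 3
[e, u, z, m] len 4
[e, u, z, m, s] len 5
Longest all-distinct length: 5.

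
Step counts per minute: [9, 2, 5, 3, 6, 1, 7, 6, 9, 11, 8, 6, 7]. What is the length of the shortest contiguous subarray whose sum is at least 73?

12

add 9: running sum 9 < 73
add 2: running sum 11 < 73
add 5: running sum 16 < 73
add 3: running sum 19 < 73
add 6: running sum 25 < 73
add 1: running sum 26 < 73
add 7: running sum 33 < 73
add 6: running sum 39 < 73
add 9: running sum 48 < 73
add 11: running sum 59 < 73
add 8: running sum 67 < 73
end 11: [9, 2, 5, 3, 6, 1, 7, 6, 9, 11, 8, 6] sum 73, len 12
end 12: [9, 2, 5, 3, 6, 1, 7, 6, 9, 11, 8, 6, 7] sum 80, len 13
Shortest qualifying length: 12.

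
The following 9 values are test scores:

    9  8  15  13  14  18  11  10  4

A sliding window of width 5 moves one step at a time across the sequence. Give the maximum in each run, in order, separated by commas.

15, 18, 18, 18, 18

9 8 15 13 14 → max 15
8 15 13 14 18 → max 18
15 13 14 18 11 → max 18
13 14 18 11 10 → max 18
14 18 11 10 4 → max 18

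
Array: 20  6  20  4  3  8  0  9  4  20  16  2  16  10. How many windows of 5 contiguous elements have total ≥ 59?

[20, 6, 20, 4, 3] → sum 53
[6, 20, 4, 3, 8] → sum 41
[20, 4, 3, 8, 0] → sum 35
[4, 3, 8, 0, 9] → sum 24
[3, 8, 0, 9, 4] → sum 24
[8, 0, 9, 4, 20] → sum 41
[0, 9, 4, 20, 16] → sum 49
[9, 4, 20, 16, 2] → sum 51
[4, 20, 16, 2, 16] → sum 58
[20, 16, 2, 16, 10] → sum 64  ≥ 59 ✓
1 window satisfy the condition.

1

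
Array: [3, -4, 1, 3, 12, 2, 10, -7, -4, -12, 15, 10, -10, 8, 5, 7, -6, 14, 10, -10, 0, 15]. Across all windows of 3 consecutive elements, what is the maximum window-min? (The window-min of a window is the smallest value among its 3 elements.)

Each size-3 window and its min:
(3, -4, 1) → min -4
(-4, 1, 3) → min -4
(1, 3, 12) → min 1
(3, 12, 2) → min 2
(12, 2, 10) → min 2
(2, 10, -7) → min -7
(10, -7, -4) → min -7
(-7, -4, -12) → min -12
(-4, -12, 15) → min -12
(-12, 15, 10) → min -12
(15, 10, -10) → min -10
(10, -10, 8) → min -10
(-10, 8, 5) → min -10
(8, 5, 7) → min 5
(5, 7, -6) → min -6
(7, -6, 14) → min -6
(-6, 14, 10) → min -6
(14, 10, -10) → min -10
(10, -10, 0) → min -10
(-10, 0, 15) → min -10
Maximum of these is 5.

5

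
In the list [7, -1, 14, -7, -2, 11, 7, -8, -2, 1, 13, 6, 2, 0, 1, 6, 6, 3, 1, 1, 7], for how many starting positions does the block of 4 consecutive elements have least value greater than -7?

(7, -1, 14, -7) → min -7
(-1, 14, -7, -2) → min -7
(14, -7, -2, 11) → min -7
(-7, -2, 11, 7) → min -7
(-2, 11, 7, -8) → min -8
(11, 7, -8, -2) → min -8
(7, -8, -2, 1) → min -8
(-8, -2, 1, 13) → min -8
(-2, 1, 13, 6) → min -2  > -7 ✓
(1, 13, 6, 2) → min 1  > -7 ✓
(13, 6, 2, 0) → min 0  > -7 ✓
(6, 2, 0, 1) → min 0  > -7 ✓
(2, 0, 1, 6) → min 0  > -7 ✓
(0, 1, 6, 6) → min 0  > -7 ✓
(1, 6, 6, 3) → min 1  > -7 ✓
(6, 6, 3, 1) → min 1  > -7 ✓
(6, 3, 1, 1) → min 1  > -7 ✓
(3, 1, 1, 7) → min 1  > -7 ✓
10 windows satisfy the condition.

10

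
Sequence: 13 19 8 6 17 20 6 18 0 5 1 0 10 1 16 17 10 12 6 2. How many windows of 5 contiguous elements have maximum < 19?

(13, 19, 8, 6, 17) → max 19
(19, 8, 6, 17, 20) → max 20
(8, 6, 17, 20, 6) → max 20
(6, 17, 20, 6, 18) → max 20
(17, 20, 6, 18, 0) → max 20
(20, 6, 18, 0, 5) → max 20
(6, 18, 0, 5, 1) → max 18  < 19 ✓
(18, 0, 5, 1, 0) → max 18  < 19 ✓
(0, 5, 1, 0, 10) → max 10  < 19 ✓
(5, 1, 0, 10, 1) → max 10  < 19 ✓
(1, 0, 10, 1, 16) → max 16  < 19 ✓
(0, 10, 1, 16, 17) → max 17  < 19 ✓
(10, 1, 16, 17, 10) → max 17  < 19 ✓
(1, 16, 17, 10, 12) → max 17  < 19 ✓
(16, 17, 10, 12, 6) → max 17  < 19 ✓
(17, 10, 12, 6, 2) → max 17  < 19 ✓
10 windows satisfy the condition.

10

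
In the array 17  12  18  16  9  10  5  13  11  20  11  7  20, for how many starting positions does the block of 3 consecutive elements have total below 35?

[17, 12, 18] → sum 47
[12, 18, 16] → sum 46
[18, 16, 9] → sum 43
[16, 9, 10] → sum 35
[9, 10, 5] → sum 24  < 35 ✓
[10, 5, 13] → sum 28  < 35 ✓
[5, 13, 11] → sum 29  < 35 ✓
[13, 11, 20] → sum 44
[11, 20, 11] → sum 42
[20, 11, 7] → sum 38
[11, 7, 20] → sum 38
3 windows satisfy the condition.

3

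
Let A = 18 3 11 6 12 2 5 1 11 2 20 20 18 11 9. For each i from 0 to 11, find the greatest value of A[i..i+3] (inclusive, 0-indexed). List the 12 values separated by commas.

18, 12, 12, 12, 12, 11, 11, 20, 20, 20, 20, 20

[18, 3, 11, 6] → max 18
[3, 11, 6, 12] → max 12
[11, 6, 12, 2] → max 12
[6, 12, 2, 5] → max 12
[12, 2, 5, 1] → max 12
[2, 5, 1, 11] → max 11
[5, 1, 11, 2] → max 11
[1, 11, 2, 20] → max 20
[11, 2, 20, 20] → max 20
[2, 20, 20, 18] → max 20
[20, 20, 18, 11] → max 20
[20, 18, 11, 9] → max 20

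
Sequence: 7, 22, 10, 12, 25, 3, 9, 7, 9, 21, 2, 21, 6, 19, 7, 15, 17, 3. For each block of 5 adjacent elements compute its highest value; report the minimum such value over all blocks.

7 22 10 12 25 → max 25
22 10 12 25 3 → max 25
10 12 25 3 9 → max 25
12 25 3 9 7 → max 25
25 3 9 7 9 → max 25
3 9 7 9 21 → max 21
9 7 9 21 2 → max 21
7 9 21 2 21 → max 21
9 21 2 21 6 → max 21
21 2 21 6 19 → max 21
2 21 6 19 7 → max 21
21 6 19 7 15 → max 21
6 19 7 15 17 → max 19
19 7 15 17 3 → max 19
Minimum of these is 19.

19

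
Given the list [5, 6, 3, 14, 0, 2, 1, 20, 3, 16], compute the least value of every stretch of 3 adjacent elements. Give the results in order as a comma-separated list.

3, 3, 0, 0, 0, 1, 1, 3

5 6 3 → min 3
6 3 14 → min 3
3 14 0 → min 0
14 0 2 → min 0
0 2 1 → min 0
2 1 20 → min 1
1 20 3 → min 1
20 3 16 → min 3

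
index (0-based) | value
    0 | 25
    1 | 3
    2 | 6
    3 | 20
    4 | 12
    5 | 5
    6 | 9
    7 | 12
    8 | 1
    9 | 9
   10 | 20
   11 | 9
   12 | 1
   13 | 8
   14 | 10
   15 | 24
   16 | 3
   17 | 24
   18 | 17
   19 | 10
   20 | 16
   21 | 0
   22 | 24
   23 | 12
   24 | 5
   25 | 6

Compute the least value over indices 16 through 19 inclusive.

Elements at indices 16..19: 3, 24, 17, 10
min(3, 24, 17, 10) = 3

3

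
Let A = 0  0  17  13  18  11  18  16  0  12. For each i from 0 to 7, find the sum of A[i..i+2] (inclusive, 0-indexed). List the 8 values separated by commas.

[0, 0, 17] → sum 17
[0, 17, 13] → sum 30
[17, 13, 18] → sum 48
[13, 18, 11] → sum 42
[18, 11, 18] → sum 47
[11, 18, 16] → sum 45
[18, 16, 0] → sum 34
[16, 0, 12] → sum 28

17, 30, 48, 42, 47, 45, 34, 28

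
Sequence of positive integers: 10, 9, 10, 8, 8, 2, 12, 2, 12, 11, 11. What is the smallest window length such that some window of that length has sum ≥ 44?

Extend right; whenever the sum reaches 44, record the length and shrink from the left:
add 10: running sum 10 < 44
add 9: running sum 19 < 44
add 10: running sum 29 < 44
add 8: running sum 37 < 44
add 8: shortest ending here [10, 9, 10, 8, 8] sum 45, len 5
add 2: shortest ending here [10, 9, 10, 8, 8, 2] sum 47, len 6
add 12: shortest ending here [9, 10, 8, 8, 2, 12] sum 49, len 6
add 2: shortest ending here [9, 10, 8, 8, 2, 12, 2] sum 51, len 7
add 12: shortest ending here [8, 8, 2, 12, 2, 12] sum 44, len 6
add 11: shortest ending here [8, 2, 12, 2, 12, 11] sum 47, len 6
add 11: shortest ending here [12, 2, 12, 11, 11] sum 48, len 5
Shortest qualifying length: 5.

5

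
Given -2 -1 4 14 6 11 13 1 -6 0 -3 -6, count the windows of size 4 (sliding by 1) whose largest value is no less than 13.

7

-2 -1 4 14 → max 14  ≥ 13 ✓
-1 4 14 6 → max 14  ≥ 13 ✓
4 14 6 11 → max 14  ≥ 13 ✓
14 6 11 13 → max 14  ≥ 13 ✓
6 11 13 1 → max 13  ≥ 13 ✓
11 13 1 -6 → max 13  ≥ 13 ✓
13 1 -6 0 → max 13  ≥ 13 ✓
1 -6 0 -3 → max 1
-6 0 -3 -6 → max 0
7 windows satisfy the condition.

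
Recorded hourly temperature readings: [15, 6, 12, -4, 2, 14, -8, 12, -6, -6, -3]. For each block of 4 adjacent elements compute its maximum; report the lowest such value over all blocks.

[15, 6, 12, -4] → max 15
[6, 12, -4, 2] → max 12
[12, -4, 2, 14] → max 14
[-4, 2, 14, -8] → max 14
[2, 14, -8, 12] → max 14
[14, -8, 12, -6] → max 14
[-8, 12, -6, -6] → max 12
[12, -6, -6, -3] → max 12
Lowest of these is 12.

12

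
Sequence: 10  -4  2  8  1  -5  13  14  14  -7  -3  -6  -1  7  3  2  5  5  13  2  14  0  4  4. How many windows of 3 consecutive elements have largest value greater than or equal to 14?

7

[10, -4, 2] → max 10
[-4, 2, 8] → max 8
[2, 8, 1] → max 8
[8, 1, -5] → max 8
[1, -5, 13] → max 13
[-5, 13, 14] → max 14  ≥ 14 ✓
[13, 14, 14] → max 14  ≥ 14 ✓
[14, 14, -7] → max 14  ≥ 14 ✓
[14, -7, -3] → max 14  ≥ 14 ✓
[-7, -3, -6] → max -3
[-3, -6, -1] → max -1
[-6, -1, 7] → max 7
[-1, 7, 3] → max 7
[7, 3, 2] → max 7
[3, 2, 5] → max 5
[2, 5, 5] → max 5
[5, 5, 13] → max 13
[5, 13, 2] → max 13
[13, 2, 14] → max 14  ≥ 14 ✓
[2, 14, 0] → max 14  ≥ 14 ✓
[14, 0, 4] → max 14  ≥ 14 ✓
[0, 4, 4] → max 4
7 windows satisfy the condition.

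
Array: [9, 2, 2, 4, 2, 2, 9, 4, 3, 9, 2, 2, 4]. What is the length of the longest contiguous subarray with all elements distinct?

4

[9] len 1
[9, 2] len 2
[2] len 1
[2, 4] len 2
[4, 2] len 2
[2] len 1
[2, 9] len 2
[2, 9, 4] len 3
[2, 9, 4, 3] len 4
[4, 3, 9] len 3
[4, 3, 9, 2] len 4
[2] len 1
[2, 4] len 2
Longest all-distinct length: 4.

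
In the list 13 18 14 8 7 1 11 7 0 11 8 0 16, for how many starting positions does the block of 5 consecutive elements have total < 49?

8

[13, 18, 14, 8, 7] → sum 60
[18, 14, 8, 7, 1] → sum 48  < 49 ✓
[14, 8, 7, 1, 11] → sum 41  < 49 ✓
[8, 7, 1, 11, 7] → sum 34  < 49 ✓
[7, 1, 11, 7, 0] → sum 26  < 49 ✓
[1, 11, 7, 0, 11] → sum 30  < 49 ✓
[11, 7, 0, 11, 8] → sum 37  < 49 ✓
[7, 0, 11, 8, 0] → sum 26  < 49 ✓
[0, 11, 8, 0, 16] → sum 35  < 49 ✓
8 windows satisfy the condition.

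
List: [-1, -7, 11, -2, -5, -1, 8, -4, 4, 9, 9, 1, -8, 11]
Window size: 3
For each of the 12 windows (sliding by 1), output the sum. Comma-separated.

[-1, -7, 11] → sum 3
[-7, 11, -2] → sum 2
[11, -2, -5] → sum 4
[-2, -5, -1] → sum -8
[-5, -1, 8] → sum 2
[-1, 8, -4] → sum 3
[8, -4, 4] → sum 8
[-4, 4, 9] → sum 9
[4, 9, 9] → sum 22
[9, 9, 1] → sum 19
[9, 1, -8] → sum 2
[1, -8, 11] → sum 4

3, 2, 4, -8, 2, 3, 8, 9, 22, 19, 2, 4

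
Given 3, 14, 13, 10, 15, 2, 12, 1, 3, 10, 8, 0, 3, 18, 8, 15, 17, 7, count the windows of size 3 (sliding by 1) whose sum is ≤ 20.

5

[3, 14, 13] → sum 30
[14, 13, 10] → sum 37
[13, 10, 15] → sum 38
[10, 15, 2] → sum 27
[15, 2, 12] → sum 29
[2, 12, 1] → sum 15  ≤ 20 ✓
[12, 1, 3] → sum 16  ≤ 20 ✓
[1, 3, 10] → sum 14  ≤ 20 ✓
[3, 10, 8] → sum 21
[10, 8, 0] → sum 18  ≤ 20 ✓
[8, 0, 3] → sum 11  ≤ 20 ✓
[0, 3, 18] → sum 21
[3, 18, 8] → sum 29
[18, 8, 15] → sum 41
[8, 15, 17] → sum 40
[15, 17, 7] → sum 39
5 windows satisfy the condition.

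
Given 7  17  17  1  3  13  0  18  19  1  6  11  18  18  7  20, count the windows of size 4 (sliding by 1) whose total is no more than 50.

10

(7, 17, 17, 1) → sum 42  ≤ 50 ✓
(17, 17, 1, 3) → sum 38  ≤ 50 ✓
(17, 1, 3, 13) → sum 34  ≤ 50 ✓
(1, 3, 13, 0) → sum 17  ≤ 50 ✓
(3, 13, 0, 18) → sum 34  ≤ 50 ✓
(13, 0, 18, 19) → sum 50  ≤ 50 ✓
(0, 18, 19, 1) → sum 38  ≤ 50 ✓
(18, 19, 1, 6) → sum 44  ≤ 50 ✓
(19, 1, 6, 11) → sum 37  ≤ 50 ✓
(1, 6, 11, 18) → sum 36  ≤ 50 ✓
(6, 11, 18, 18) → sum 53
(11, 18, 18, 7) → sum 54
(18, 18, 7, 20) → sum 63
10 windows satisfy the condition.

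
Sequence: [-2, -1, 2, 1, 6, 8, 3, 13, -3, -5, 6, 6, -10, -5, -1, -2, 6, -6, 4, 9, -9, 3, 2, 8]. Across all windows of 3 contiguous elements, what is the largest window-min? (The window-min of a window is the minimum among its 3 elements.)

3

[-2, -1, 2] → min -2
[-1, 2, 1] → min -1
[2, 1, 6] → min 1
[1, 6, 8] → min 1
[6, 8, 3] → min 3
[8, 3, 13] → min 3
[3, 13, -3] → min -3
[13, -3, -5] → min -5
[-3, -5, 6] → min -5
[-5, 6, 6] → min -5
[6, 6, -10] → min -10
[6, -10, -5] → min -10
[-10, -5, -1] → min -10
[-5, -1, -2] → min -5
[-1, -2, 6] → min -2
[-2, 6, -6] → min -6
[6, -6, 4] → min -6
[-6, 4, 9] → min -6
[4, 9, -9] → min -9
[9, -9, 3] → min -9
[-9, 3, 2] → min -9
[3, 2, 8] → min 2
Largest of these is 3.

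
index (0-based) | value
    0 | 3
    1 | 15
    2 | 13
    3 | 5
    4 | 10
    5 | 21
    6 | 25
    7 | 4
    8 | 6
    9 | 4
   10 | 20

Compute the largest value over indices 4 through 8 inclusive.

Elements at indices 4..8: 10, 21, 25, 4, 6
max(10, 21, 25, 4, 6) = 25

25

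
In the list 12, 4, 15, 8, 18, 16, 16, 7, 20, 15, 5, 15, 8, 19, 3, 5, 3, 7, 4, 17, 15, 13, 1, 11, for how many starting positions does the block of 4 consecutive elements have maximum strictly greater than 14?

(12, 4, 15, 8) → max 15  > 14 ✓
(4, 15, 8, 18) → max 18  > 14 ✓
(15, 8, 18, 16) → max 18  > 14 ✓
(8, 18, 16, 16) → max 18  > 14 ✓
(18, 16, 16, 7) → max 18  > 14 ✓
(16, 16, 7, 20) → max 20  > 14 ✓
(16, 7, 20, 15) → max 20  > 14 ✓
(7, 20, 15, 5) → max 20  > 14 ✓
(20, 15, 5, 15) → max 20  > 14 ✓
(15, 5, 15, 8) → max 15  > 14 ✓
(5, 15, 8, 19) → max 19  > 14 ✓
(15, 8, 19, 3) → max 19  > 14 ✓
(8, 19, 3, 5) → max 19  > 14 ✓
(19, 3, 5, 3) → max 19  > 14 ✓
(3, 5, 3, 7) → max 7
(5, 3, 7, 4) → max 7
(3, 7, 4, 17) → max 17  > 14 ✓
(7, 4, 17, 15) → max 17  > 14 ✓
(4, 17, 15, 13) → max 17  > 14 ✓
(17, 15, 13, 1) → max 17  > 14 ✓
(15, 13, 1, 11) → max 15  > 14 ✓
19 windows satisfy the condition.

19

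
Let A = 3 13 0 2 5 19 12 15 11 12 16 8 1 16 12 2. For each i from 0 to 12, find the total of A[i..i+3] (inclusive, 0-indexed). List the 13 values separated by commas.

(3, 13, 0, 2) → sum 18
(13, 0, 2, 5) → sum 20
(0, 2, 5, 19) → sum 26
(2, 5, 19, 12) → sum 38
(5, 19, 12, 15) → sum 51
(19, 12, 15, 11) → sum 57
(12, 15, 11, 12) → sum 50
(15, 11, 12, 16) → sum 54
(11, 12, 16, 8) → sum 47
(12, 16, 8, 1) → sum 37
(16, 8, 1, 16) → sum 41
(8, 1, 16, 12) → sum 37
(1, 16, 12, 2) → sum 31

18, 20, 26, 38, 51, 57, 50, 54, 47, 37, 41, 37, 31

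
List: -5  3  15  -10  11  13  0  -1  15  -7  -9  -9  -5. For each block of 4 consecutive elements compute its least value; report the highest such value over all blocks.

Window mins for each of the 10 positions:
[-5, 3, 15, -10] → min -10
[3, 15, -10, 11] → min -10
[15, -10, 11, 13] → min -10
[-10, 11, 13, 0] → min -10
[11, 13, 0, -1] → min -1
[13, 0, -1, 15] → min -1
[0, -1, 15, -7] → min -7
[-1, 15, -7, -9] → min -9
[15, -7, -9, -9] → min -9
[-7, -9, -9, -5] → min -9
Highest of these is -1.

-1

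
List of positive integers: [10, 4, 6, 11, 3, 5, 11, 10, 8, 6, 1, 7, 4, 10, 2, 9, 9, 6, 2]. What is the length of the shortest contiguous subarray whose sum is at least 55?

8

Extend right; whenever the sum reaches 55, record the length and shrink from the left:
add 10: running sum 10 < 55
add 4: running sum 14 < 55
add 6: running sum 20 < 55
add 11: running sum 31 < 55
add 3: running sum 34 < 55
add 5: running sum 39 < 55
add 11: running sum 50 < 55
add 10: shortest ending here [10, 4, 6, 11, 3, 5, 11, 10] sum 60, len 8
add 8: shortest ending here [4, 6, 11, 3, 5, 11, 10, 8] sum 58, len 8
add 6: shortest ending here [6, 11, 3, 5, 11, 10, 8, 6] sum 60, len 8
add 1: shortest ending here [11, 3, 5, 11, 10, 8, 6, 1] sum 55, len 8
add 7: shortest ending here [11, 3, 5, 11, 10, 8, 6, 1, 7] sum 62, len 9
add 4: shortest ending here [3, 5, 11, 10, 8, 6, 1, 7, 4] sum 55, len 9
add 10: shortest ending here [11, 10, 8, 6, 1, 7, 4, 10] sum 57, len 8
add 2: shortest ending here [11, 10, 8, 6, 1, 7, 4, 10, 2] sum 59, len 9
add 9: shortest ending here [10, 8, 6, 1, 7, 4, 10, 2, 9] sum 57, len 9
add 9: shortest ending here [8, 6, 1, 7, 4, 10, 2, 9, 9] sum 56, len 9
add 6: shortest ending here [8, 6, 1, 7, 4, 10, 2, 9, 9, 6] sum 62, len 10
add 2: shortest ending here [6, 1, 7, 4, 10, 2, 9, 9, 6, 2] sum 56, len 10
Shortest qualifying length: 8.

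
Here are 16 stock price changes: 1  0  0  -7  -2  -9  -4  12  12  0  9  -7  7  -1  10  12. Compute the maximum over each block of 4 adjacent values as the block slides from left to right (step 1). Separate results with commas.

Sliding a size-4 window across the 16 values:
[1, 0, 0, -7] → max 1
[0, 0, -7, -2] → max 0
[0, -7, -2, -9] → max 0
[-7, -2, -9, -4] → max -2
[-2, -9, -4, 12] → max 12
[-9, -4, 12, 12] → max 12
[-4, 12, 12, 0] → max 12
[12, 12, 0, 9] → max 12
[12, 0, 9, -7] → max 12
[0, 9, -7, 7] → max 9
[9, -7, 7, -1] → max 9
[-7, 7, -1, 10] → max 10
[7, -1, 10, 12] → max 12

1, 0, 0, -2, 12, 12, 12, 12, 12, 9, 9, 10, 12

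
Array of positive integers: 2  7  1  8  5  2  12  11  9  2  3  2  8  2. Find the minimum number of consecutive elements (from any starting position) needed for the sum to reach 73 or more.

14

add 2: running sum 2 < 73
add 7: running sum 9 < 73
add 1: running sum 10 < 73
add 8: running sum 18 < 73
add 5: running sum 23 < 73
add 2: running sum 25 < 73
add 12: running sum 37 < 73
add 11: running sum 48 < 73
add 9: running sum 57 < 73
add 2: running sum 59 < 73
add 3: running sum 62 < 73
add 2: running sum 64 < 73
add 8: running sum 72 < 73
end 13: [2, 7, 1, 8, 5, 2, 12, 11, 9, 2, 3, 2, 8, 2] sum 74, len 14
Shortest qualifying length: 14.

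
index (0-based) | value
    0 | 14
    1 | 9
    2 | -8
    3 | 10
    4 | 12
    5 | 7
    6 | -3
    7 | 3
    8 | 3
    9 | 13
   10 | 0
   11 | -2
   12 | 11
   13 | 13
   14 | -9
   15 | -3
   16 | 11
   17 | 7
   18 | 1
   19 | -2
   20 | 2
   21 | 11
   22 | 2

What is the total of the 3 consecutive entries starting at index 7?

19

Elements at indices 7..9: 3, 3, 13
sum(3, 3, 13) = 19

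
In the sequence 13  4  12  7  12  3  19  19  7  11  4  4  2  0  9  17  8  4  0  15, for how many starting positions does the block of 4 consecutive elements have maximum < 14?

7

13 4 12 7 → max 13  < 14 ✓
4 12 7 12 → max 12  < 14 ✓
12 7 12 3 → max 12  < 14 ✓
7 12 3 19 → max 19
12 3 19 19 → max 19
3 19 19 7 → max 19
19 19 7 11 → max 19
19 7 11 4 → max 19
7 11 4 4 → max 11  < 14 ✓
11 4 4 2 → max 11  < 14 ✓
4 4 2 0 → max 4  < 14 ✓
4 2 0 9 → max 9  < 14 ✓
2 0 9 17 → max 17
0 9 17 8 → max 17
9 17 8 4 → max 17
17 8 4 0 → max 17
8 4 0 15 → max 15
7 windows satisfy the condition.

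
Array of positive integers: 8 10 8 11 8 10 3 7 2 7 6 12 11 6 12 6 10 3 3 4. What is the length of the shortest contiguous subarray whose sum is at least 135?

17

Extend right; whenever the sum reaches 135, record the length and shrink from the left:
add 8: running sum 8 < 135
add 10: running sum 18 < 135
add 8: running sum 26 < 135
add 11: running sum 37 < 135
add 8: running sum 45 < 135
add 10: running sum 55 < 135
add 3: running sum 58 < 135
add 7: running sum 65 < 135
add 2: running sum 67 < 135
add 7: running sum 74 < 135
add 6: running sum 80 < 135
add 12: running sum 92 < 135
add 11: running sum 103 < 135
add 6: running sum 109 < 135
add 12: running sum 121 < 135
add 6: running sum 127 < 135
add 10: shortest ending here [8, 10, 8, 11, 8, 10, 3, 7, 2, 7, 6, 12, 11, 6, 12, 6, 10] sum 137, len 17
add 3: shortest ending here [8, 10, 8, 11, 8, 10, 3, 7, 2, 7, 6, 12, 11, 6, 12, 6, 10, 3] sum 140, len 18
add 3: shortest ending here [10, 8, 11, 8, 10, 3, 7, 2, 7, 6, 12, 11, 6, 12, 6, 10, 3, 3] sum 135, len 18
add 4: shortest ending here [10, 8, 11, 8, 10, 3, 7, 2, 7, 6, 12, 11, 6, 12, 6, 10, 3, 3, 4] sum 139, len 19
Shortest qualifying length: 17.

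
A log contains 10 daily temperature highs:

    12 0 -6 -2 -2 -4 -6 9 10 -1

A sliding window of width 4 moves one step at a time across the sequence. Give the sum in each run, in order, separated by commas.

4, -10, -14, -14, -3, 9, 12

Sliding a size-4 window across the 10 values:
(12, 0, -6, -2) → sum 4
(0, -6, -2, -2) → sum -10
(-6, -2, -2, -4) → sum -14
(-2, -2, -4, -6) → sum -14
(-2, -4, -6, 9) → sum -3
(-4, -6, 9, 10) → sum 9
(-6, 9, 10, -1) → sum 12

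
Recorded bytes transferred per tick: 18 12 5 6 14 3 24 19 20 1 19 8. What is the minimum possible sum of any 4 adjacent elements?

(18, 12, 5, 6) → sum 41
(12, 5, 6, 14) → sum 37
(5, 6, 14, 3) → sum 28
(6, 14, 3, 24) → sum 47
(14, 3, 24, 19) → sum 60
(3, 24, 19, 20) → sum 66
(24, 19, 20, 1) → sum 64
(19, 20, 1, 19) → sum 59
(20, 1, 19, 8) → sum 48
Minimum of these is 28.

28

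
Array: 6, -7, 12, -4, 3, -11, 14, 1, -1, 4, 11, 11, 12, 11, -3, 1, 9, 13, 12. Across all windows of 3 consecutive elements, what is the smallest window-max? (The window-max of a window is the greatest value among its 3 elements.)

3

[6, -7, 12] → max 12
[-7, 12, -4] → max 12
[12, -4, 3] → max 12
[-4, 3, -11] → max 3
[3, -11, 14] → max 14
[-11, 14, 1] → max 14
[14, 1, -1] → max 14
[1, -1, 4] → max 4
[-1, 4, 11] → max 11
[4, 11, 11] → max 11
[11, 11, 12] → max 12
[11, 12, 11] → max 12
[12, 11, -3] → max 12
[11, -3, 1] → max 11
[-3, 1, 9] → max 9
[1, 9, 13] → max 13
[9, 13, 12] → max 13
Smallest of these is 3.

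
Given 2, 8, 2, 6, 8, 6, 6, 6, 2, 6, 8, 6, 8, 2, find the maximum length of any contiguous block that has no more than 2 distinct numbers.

[2] 1 distinct, len 1
[2, 8] 2 distinct, len 2
[2, 8, 2] 2 distinct, len 3
[2, 6] 2 distinct, len 2
[6, 8] 2 distinct, len 2
[6, 8, 6] 2 distinct, len 3
[6, 8, 6, 6] 2 distinct, len 4
[6, 8, 6, 6, 6] 2 distinct, len 5
[6, 6, 6, 2] 2 distinct, len 4
[6, 6, 6, 2, 6] 2 distinct, len 5
[6, 8] 2 distinct, len 2
[6, 8, 6] 2 distinct, len 3
[6, 8, 6, 8] 2 distinct, len 4
[8, 2] 2 distinct, len 2
Longest length with ≤2 distinct: 5.

5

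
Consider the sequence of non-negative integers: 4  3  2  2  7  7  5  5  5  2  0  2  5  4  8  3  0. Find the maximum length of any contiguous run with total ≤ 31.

9

→ 4: sum 4, len 1
→ 3: sum 7, len 2
→ 2: sum 9, len 3
→ 2: sum 11, len 4
→ 7: sum 18, len 5
→ 7: sum 25, len 6
→ 5: sum 30, len 7
→ 5 (dropped 4): sum 31, len 7
→ 5 (dropped 3, 2): sum 31, len 6
→ 2 (dropped 2): sum 31, len 6
→ 0: sum 31, len 7
→ 2 (dropped 7): sum 26, len 7
→ 5: sum 31, len 8
→ 4 (dropped 7): sum 28, len 8
→ 8 (dropped 5): sum 31, len 8
→ 3 (dropped 5): sum 29, len 8
→ 0: sum 29, len 9
Longest length seen: 9.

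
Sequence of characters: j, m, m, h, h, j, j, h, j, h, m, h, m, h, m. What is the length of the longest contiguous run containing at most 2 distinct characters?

7

add j: window [j] (1 distinct), len 1
add m: window [j, m] (2 distinct), len 2
add m: window [j, m, m] (2 distinct), len 3
add h: window [m, m, h] (2 distinct), len 3
add h: window [m, m, h, h] (2 distinct), len 4
add j: window [h, h, j] (2 distinct), len 3
add j: window [h, h, j, j] (2 distinct), len 4
add h: window [h, h, j, j, h] (2 distinct), len 5
add j: window [h, h, j, j, h, j] (2 distinct), len 6
add h: window [h, h, j, j, h, j, h] (2 distinct), len 7
add m: window [h, m] (2 distinct), len 2
add h: window [h, m, h] (2 distinct), len 3
add m: window [h, m, h, m] (2 distinct), len 4
add h: window [h, m, h, m, h] (2 distinct), len 5
add m: window [h, m, h, m, h, m] (2 distinct), len 6
Longest length with ≤2 distinct: 7.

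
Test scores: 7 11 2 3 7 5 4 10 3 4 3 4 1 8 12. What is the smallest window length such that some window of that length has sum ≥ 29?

add 7: running sum 7 < 29
add 11: running sum 18 < 29
add 2: running sum 20 < 29
add 3: running sum 23 < 29
add 7: shortest ending here [7, 11, 2, 3, 7] sum 30, len 5
add 5: shortest ending here [7, 11, 2, 3, 7, 5] sum 35, len 6
add 4: shortest ending here [11, 2, 3, 7, 5, 4] sum 32, len 6
add 10: shortest ending here [3, 7, 5, 4, 10] sum 29, len 5
add 3: shortest ending here [7, 5, 4, 10, 3] sum 29, len 5
add 4: shortest ending here [7, 5, 4, 10, 3, 4] sum 33, len 6
add 3: shortest ending here [5, 4, 10, 3, 4, 3] sum 29, len 6
add 4: shortest ending here [5, 4, 10, 3, 4, 3, 4] sum 33, len 7
add 1: shortest ending here [4, 10, 3, 4, 3, 4, 1] sum 29, len 7
add 8: shortest ending here [10, 3, 4, 3, 4, 1, 8] sum 33, len 7
add 12: shortest ending here [4, 3, 4, 1, 8, 12] sum 32, len 6
Shortest qualifying length: 5.

5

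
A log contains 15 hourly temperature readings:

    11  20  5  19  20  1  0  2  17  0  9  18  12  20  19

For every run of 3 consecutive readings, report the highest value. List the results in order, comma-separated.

20, 20, 20, 20, 20, 2, 17, 17, 17, 18, 18, 20, 20

(11, 20, 5) → max 20
(20, 5, 19) → max 20
(5, 19, 20) → max 20
(19, 20, 1) → max 20
(20, 1, 0) → max 20
(1, 0, 2) → max 2
(0, 2, 17) → max 17
(2, 17, 0) → max 17
(17, 0, 9) → max 17
(0, 9, 18) → max 18
(9, 18, 12) → max 18
(18, 12, 20) → max 20
(12, 20, 19) → max 20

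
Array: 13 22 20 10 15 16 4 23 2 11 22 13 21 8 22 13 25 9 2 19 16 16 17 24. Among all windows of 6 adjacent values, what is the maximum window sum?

102

(13, 22, 20, 10, 15, 16) → sum 96
(22, 20, 10, 15, 16, 4) → sum 87
(20, 10, 15, 16, 4, 23) → sum 88
(10, 15, 16, 4, 23, 2) → sum 70
(15, 16, 4, 23, 2, 11) → sum 71
(16, 4, 23, 2, 11, 22) → sum 78
(4, 23, 2, 11, 22, 13) → sum 75
(23, 2, 11, 22, 13, 21) → sum 92
(2, 11, 22, 13, 21, 8) → sum 77
(11, 22, 13, 21, 8, 22) → sum 97
(22, 13, 21, 8, 22, 13) → sum 99
(13, 21, 8, 22, 13, 25) → sum 102
(21, 8, 22, 13, 25, 9) → sum 98
(8, 22, 13, 25, 9, 2) → sum 79
(22, 13, 25, 9, 2, 19) → sum 90
(13, 25, 9, 2, 19, 16) → sum 84
(25, 9, 2, 19, 16, 16) → sum 87
(9, 2, 19, 16, 16, 17) → sum 79
(2, 19, 16, 16, 17, 24) → sum 94
Maximum of these is 102.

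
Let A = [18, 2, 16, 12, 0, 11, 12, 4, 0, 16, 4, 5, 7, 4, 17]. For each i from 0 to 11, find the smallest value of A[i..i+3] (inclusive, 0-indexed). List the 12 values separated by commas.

[18, 2, 16, 12] → min 2
[2, 16, 12, 0] → min 0
[16, 12, 0, 11] → min 0
[12, 0, 11, 12] → min 0
[0, 11, 12, 4] → min 0
[11, 12, 4, 0] → min 0
[12, 4, 0, 16] → min 0
[4, 0, 16, 4] → min 0
[0, 16, 4, 5] → min 0
[16, 4, 5, 7] → min 4
[4, 5, 7, 4] → min 4
[5, 7, 4, 17] → min 4

2, 0, 0, 0, 0, 0, 0, 0, 0, 4, 4, 4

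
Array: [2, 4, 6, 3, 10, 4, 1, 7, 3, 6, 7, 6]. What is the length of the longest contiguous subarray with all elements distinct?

add 2: [2] len 1
add 4: [2, 4] len 2
add 6: [2, 4, 6] len 3
add 3: [2, 4, 6, 3] len 4
add 10: [2, 4, 6, 3, 10] len 5
add 4 (repeat 4, move left end past it): [6, 3, 10, 4] len 4
add 1: [6, 3, 10, 4, 1] len 5
add 7: [6, 3, 10, 4, 1, 7] len 6
add 3 (repeat 3, move left end past it): [10, 4, 1, 7, 3] len 5
add 6: [10, 4, 1, 7, 3, 6] len 6
add 7 (repeat 7, move left end past it): [3, 6, 7] len 3
add 6 (repeat 6, move left end past it): [7, 6] len 2
Longest all-distinct length: 6.

6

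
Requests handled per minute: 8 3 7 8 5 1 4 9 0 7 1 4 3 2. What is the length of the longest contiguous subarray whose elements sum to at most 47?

Extend to the right; shrink from the left whenever the sum exceeds 47:
[8] sum 8 len 1
[8, 3] sum 11 len 2
[8, 3, 7] sum 18 len 3
[8, 3, 7, 8] sum 26 len 4
[8, 3, 7, 8, 5] sum 31 len 5
[8, 3, 7, 8, 5, 1] sum 32 len 6
[8, 3, 7, 8, 5, 1, 4] sum 36 len 7
[8, 3, 7, 8, 5, 1, 4, 9] sum 45 len 8
[8, 3, 7, 8, 5, 1, 4, 9, 0] sum 45 len 9
[3, 7, 8, 5, 1, 4, 9, 0, 7] sum 44 len 9
[3, 7, 8, 5, 1, 4, 9, 0, 7, 1] sum 45 len 10
[7, 8, 5, 1, 4, 9, 0, 7, 1, 4] sum 46 len 10
[8, 5, 1, 4, 9, 0, 7, 1, 4, 3] sum 42 len 10
[8, 5, 1, 4, 9, 0, 7, 1, 4, 3, 2] sum 44 len 11
Longest length seen: 11.

11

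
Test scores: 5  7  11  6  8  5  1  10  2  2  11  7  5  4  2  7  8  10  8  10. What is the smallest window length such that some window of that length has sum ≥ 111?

add 5: running sum 5 < 111
add 7: running sum 12 < 111
add 11: running sum 23 < 111
add 6: running sum 29 < 111
add 8: running sum 37 < 111
add 5: running sum 42 < 111
add 1: running sum 43 < 111
add 10: running sum 53 < 111
add 2: running sum 55 < 111
add 2: running sum 57 < 111
add 11: running sum 68 < 111
add 7: running sum 75 < 111
add 5: running sum 80 < 111
add 4: running sum 84 < 111
add 2: running sum 86 < 111
add 7: running sum 93 < 111
add 8: running sum 101 < 111
add 10: shortest ending here [5, 7, 11, 6, 8, 5, 1, 10, 2, 2, 11, 7, 5, 4, 2, 7, 8, 10] sum 111, len 18
add 8: shortest ending here [7, 11, 6, 8, 5, 1, 10, 2, 2, 11, 7, 5, 4, 2, 7, 8, 10, 8] sum 114, len 18
add 10: shortest ending here [11, 6, 8, 5, 1, 10, 2, 2, 11, 7, 5, 4, 2, 7, 8, 10, 8, 10] sum 117, len 18
Shortest qualifying length: 18.

18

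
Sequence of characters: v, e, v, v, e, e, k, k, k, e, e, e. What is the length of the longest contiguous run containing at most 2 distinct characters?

8

Extend right; when distinct count exceeds 2, shrink from the left:
add v: window [v] (1 distinct), len 1
add e: window [v, e] (2 distinct), len 2
add v: window [v, e, v] (2 distinct), len 3
add v: window [v, e, v, v] (2 distinct), len 4
add e: window [v, e, v, v, e] (2 distinct), len 5
add e: window [v, e, v, v, e, e] (2 distinct), len 6
add k: window [e, e, k] (2 distinct), len 3
add k: window [e, e, k, k] (2 distinct), len 4
add k: window [e, e, k, k, k] (2 distinct), len 5
add e: window [e, e, k, k, k, e] (2 distinct), len 6
add e: window [e, e, k, k, k, e, e] (2 distinct), len 7
add e: window [e, e, k, k, k, e, e, e] (2 distinct), len 8
Longest length with ≤2 distinct: 8.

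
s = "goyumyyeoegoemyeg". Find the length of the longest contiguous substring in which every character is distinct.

add g: [g] len 1
add o: [g, o] len 2
add y: [g, o, y] len 3
add u: [g, o, y, u] len 4
add m: [g, o, y, u, m] len 5
add y (repeat y, move left end past it): [u, m, y] len 3
add y (repeat y, move left end past it): [y] len 1
add e: [y, e] len 2
add o: [y, e, o] len 3
add e (repeat e, move left end past it): [o, e] len 2
add g: [o, e, g] len 3
add o (repeat o, move left end past it): [e, g, o] len 3
add e (repeat e, move left end past it): [g, o, e] len 3
add m: [g, o, e, m] len 4
add y: [g, o, e, m, y] len 5
add e (repeat e, move left end past it): [m, y, e] len 3
add g: [m, y, e, g] len 4
Longest all-distinct length: 5.

5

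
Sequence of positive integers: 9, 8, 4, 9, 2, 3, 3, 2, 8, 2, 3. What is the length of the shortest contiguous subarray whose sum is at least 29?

4

Extend right; whenever the sum reaches 29, record the length and shrink from the left:
add 9: running sum 9 < 29
add 8: running sum 17 < 29
add 4: running sum 21 < 29
add 9: shortest ending here [9, 8, 4, 9] sum 30, len 4
add 2: shortest ending here [9, 8, 4, 9, 2] sum 32, len 5
add 3: shortest ending here [9, 8, 4, 9, 2, 3] sum 35, len 6
add 3: shortest ending here [8, 4, 9, 2, 3, 3] sum 29, len 6
add 2: shortest ending here [8, 4, 9, 2, 3, 3, 2] sum 31, len 7
add 8: shortest ending here [4, 9, 2, 3, 3, 2, 8] sum 31, len 7
add 2: shortest ending here [9, 2, 3, 3, 2, 8, 2] sum 29, len 7
add 3: shortest ending here [9, 2, 3, 3, 2, 8, 2, 3] sum 32, len 8
Shortest qualifying length: 4.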